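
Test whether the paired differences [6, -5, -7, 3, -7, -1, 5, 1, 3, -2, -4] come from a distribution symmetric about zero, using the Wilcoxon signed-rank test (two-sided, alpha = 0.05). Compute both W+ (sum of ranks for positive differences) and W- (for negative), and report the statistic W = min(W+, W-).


Step 1: Drop any zero differences (none here) and take |d_i|.
|d| = [6, 5, 7, 3, 7, 1, 5, 1, 3, 2, 4]
Step 2: Midrank |d_i| (ties get averaged ranks).
ranks: |6|->9, |5|->7.5, |7|->10.5, |3|->4.5, |7|->10.5, |1|->1.5, |5|->7.5, |1|->1.5, |3|->4.5, |2|->3, |4|->6
Step 3: Attach original signs; sum ranks with positive sign and with negative sign.
W+ = 9 + 4.5 + 7.5 + 1.5 + 4.5 = 27
W- = 7.5 + 10.5 + 10.5 + 1.5 + 3 + 6 = 39
(Check: W+ + W- = 66 should equal n(n+1)/2 = 66.)
Step 4: Test statistic W = min(W+, W-) = 27.
Step 5: Ties in |d|, so use the tie-corrected normal approximation.
        E[W] = n(n+1)/4 = 11*12/4 = 33.
        Tie groups: |d|=1 (t=2), |d|=3 (t=2), |d|=5 (t=2), |d|=7 (t=2); sum(t^3 - t) = 24.
        Var[W] = n(n+1)(2n+1)/24 - sum(t^3-t)/48 = 3036/24 - 24/48 = 126.
        z = (W - E[W]) / sqrt(Var[W]) = (27 - 33) / 11.2250 = -0.5345.
        Two-sided p = 2*Phi(z) = 0.592980.
Step 6: alpha = 0.05. fail to reject H0.

W+ = 27, W- = 39, W = min = 27, p = 0.592980, fail to reject H0.


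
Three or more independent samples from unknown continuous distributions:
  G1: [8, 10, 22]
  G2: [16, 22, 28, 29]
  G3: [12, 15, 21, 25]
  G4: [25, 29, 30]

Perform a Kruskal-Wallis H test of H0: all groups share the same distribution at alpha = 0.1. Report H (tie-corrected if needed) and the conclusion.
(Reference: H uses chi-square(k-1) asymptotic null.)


Step 1: Combine all N = 14 observations and assign midranks.
sorted (value, group, rank): (8,G1,1), (10,G1,2), (12,G3,3), (15,G3,4), (16,G2,5), (21,G3,6), (22,G1,7.5), (22,G2,7.5), (25,G3,9.5), (25,G4,9.5), (28,G2,11), (29,G2,12.5), (29,G4,12.5), (30,G4,14)
Step 2: Sum ranks within each group.
R_1 = 10.5 (n_1 = 3)
R_2 = 36 (n_2 = 4)
R_3 = 22.5 (n_3 = 4)
R_4 = 36 (n_4 = 3)
Step 3: H = 12/(N(N+1)) * sum(R_i^2/n_i) - 3(N+1)
     = 12/(14*15) * (10.5^2/3 + 36^2/4 + 22.5^2/4 + 36^2/3) - 3*15
     = 0.057143 * 919.312 - 45
     = 7.532143.
Step 4: Ties present; correction factor C = 1 - 18/(14^3 - 14) = 0.993407. Corrected H = 7.532143 / 0.993407 = 7.582135.
Step 5: Under H0, H ~ chi^2(3); p-value = 0.055485.
Step 6: alpha = 0.1. reject H0.

H = 7.5821, df = 3, p = 0.055485, reject H0.


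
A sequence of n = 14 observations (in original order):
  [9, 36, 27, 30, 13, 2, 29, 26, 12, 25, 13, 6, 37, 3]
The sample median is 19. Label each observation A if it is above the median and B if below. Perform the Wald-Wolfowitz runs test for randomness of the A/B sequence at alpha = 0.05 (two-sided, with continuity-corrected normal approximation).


Step 1: Compute median = 19; label A = above, B = below.
Labels in order: BAAABBAABABBAB  (n_A = 7, n_B = 7)
Step 2: Count runs R = 9.
Step 3: Under H0 (random ordering), E[R] = 2*n_A*n_B/(n_A+n_B) + 1 = 2*7*7/14 + 1 = 8.0000.
        Var[R] = 2*n_A*n_B*(2*n_A*n_B - n_A - n_B) / ((n_A+n_B)^2 * (n_A+n_B-1)) = 8232/2548 = 3.2308.
        SD[R] = 1.7974.
Step 4: Continuity-corrected z = (R - 0.5 - E[R]) / SD[R] = (9 - 0.5 - 8.0000) / 1.7974 = 0.2782.
Step 5: Two-sided p-value via normal approximation = 2*(1 - Phi(|z|)) = 0.780879.
Step 6: alpha = 0.05. fail to reject H0.

R = 9, z = 0.2782, p = 0.780879, fail to reject H0.


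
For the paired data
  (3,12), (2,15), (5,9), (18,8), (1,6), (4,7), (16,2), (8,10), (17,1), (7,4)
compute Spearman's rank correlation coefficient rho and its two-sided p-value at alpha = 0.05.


Step 1: Rank x and y separately (midranks; no ties here).
rank(x): 3->3, 2->2, 5->5, 18->10, 1->1, 4->4, 16->8, 8->7, 17->9, 7->6
rank(y): 12->9, 15->10, 9->7, 8->6, 6->4, 7->5, 2->2, 10->8, 1->1, 4->3
Step 2: d_i = R_x(i) - R_y(i); compute d_i^2.
  (3-9)^2=36, (2-10)^2=64, (5-7)^2=4, (10-6)^2=16, (1-4)^2=9, (4-5)^2=1, (8-2)^2=36, (7-8)^2=1, (9-1)^2=64, (6-3)^2=9
sum(d^2) = 240.
Step 3: rho = 1 - 6*240 / (10*(10^2 - 1)) = 1 - 1440/990 = -0.454545.
Step 4: Under H0, t = rho * sqrt((n-2)/(1-rho^2)) = -1.4434 ~ t(8).
Step 5: Two-sided p-value from the t-distribution with 8 df = 0.186905.
Step 6: alpha = 0.05. fail to reject H0.

rho = -0.4545, p = 0.186905, fail to reject H0 at alpha = 0.05.


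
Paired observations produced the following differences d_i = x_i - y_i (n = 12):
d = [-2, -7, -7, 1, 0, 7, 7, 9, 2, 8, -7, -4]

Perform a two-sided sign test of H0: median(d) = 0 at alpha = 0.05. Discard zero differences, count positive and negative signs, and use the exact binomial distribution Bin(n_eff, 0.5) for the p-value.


Step 1: Discard zero differences. Original n = 12; n_eff = number of nonzero differences = 11.
Nonzero differences (with sign): -2, -7, -7, +1, +7, +7, +9, +2, +8, -7, -4
Step 2: Count signs: positive = 6, negative = 5.
Step 3: Under H0: P(positive) = 0.5, so the number of positives S ~ Bin(11, 0.5).
Step 4: Two-sided exact p-value = sum of Bin(11,0.5) probabilities at or below the observed probability = 1.000000.
Step 5: alpha = 0.05. fail to reject H0.

n_eff = 11, pos = 6, neg = 5, p = 1.000000, fail to reject H0.


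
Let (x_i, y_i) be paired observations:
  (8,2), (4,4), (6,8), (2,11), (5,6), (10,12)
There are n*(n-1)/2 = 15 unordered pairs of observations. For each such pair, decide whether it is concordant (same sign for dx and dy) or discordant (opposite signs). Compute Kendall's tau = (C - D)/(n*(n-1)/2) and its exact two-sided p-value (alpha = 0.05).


Step 1: Enumerate the 15 unordered pairs (i,j) with i<j and classify each by sign(x_j-x_i) * sign(y_j-y_i).
  (1,2):dx=-4,dy=+2->D; (1,3):dx=-2,dy=+6->D; (1,4):dx=-6,dy=+9->D; (1,5):dx=-3,dy=+4->D
  (1,6):dx=+2,dy=+10->C; (2,3):dx=+2,dy=+4->C; (2,4):dx=-2,dy=+7->D; (2,5):dx=+1,dy=+2->C
  (2,6):dx=+6,dy=+8->C; (3,4):dx=-4,dy=+3->D; (3,5):dx=-1,dy=-2->C; (3,6):dx=+4,dy=+4->C
  (4,5):dx=+3,dy=-5->D; (4,6):dx=+8,dy=+1->C; (5,6):dx=+5,dy=+6->C
Step 2: C = 8, D = 7, total pairs = 15.
Step 3: tau = (C - D)/(n(n-1)/2) = (8 - 7)/15 = 0.066667.
Step 4: Exact two-sided p-value (enumerate n! = 720 permutations of y under H0): p = 1.000000.
Step 5: alpha = 0.05. fail to reject H0.

tau_b = 0.0667 (C=8, D=7), p = 1.000000, fail to reject H0.


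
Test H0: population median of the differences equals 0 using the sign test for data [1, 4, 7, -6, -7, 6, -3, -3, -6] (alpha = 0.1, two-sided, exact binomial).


Step 1: Discard zero differences. Original n = 9; n_eff = number of nonzero differences = 9.
Nonzero differences (with sign): +1, +4, +7, -6, -7, +6, -3, -3, -6
Step 2: Count signs: positive = 4, negative = 5.
Step 3: Under H0: P(positive) = 0.5, so the number of positives S ~ Bin(9, 0.5).
Step 4: Two-sided exact p-value = sum of Bin(9,0.5) probabilities at or below the observed probability = 1.000000.
Step 5: alpha = 0.1. fail to reject H0.

n_eff = 9, pos = 4, neg = 5, p = 1.000000, fail to reject H0.


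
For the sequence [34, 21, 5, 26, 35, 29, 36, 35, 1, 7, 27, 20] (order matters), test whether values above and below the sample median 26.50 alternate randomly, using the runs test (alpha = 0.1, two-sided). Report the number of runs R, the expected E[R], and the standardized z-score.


Step 1: Compute median = 26.50; label A = above, B = below.
Labels in order: ABBBAAAABBAB  (n_A = 6, n_B = 6)
Step 2: Count runs R = 6.
Step 3: Under H0 (random ordering), E[R] = 2*n_A*n_B/(n_A+n_B) + 1 = 2*6*6/12 + 1 = 7.0000.
        Var[R] = 2*n_A*n_B*(2*n_A*n_B - n_A - n_B) / ((n_A+n_B)^2 * (n_A+n_B-1)) = 4320/1584 = 2.7273.
        SD[R] = 1.6514.
Step 4: Continuity-corrected z = (R + 0.5 - E[R]) / SD[R] = (6 + 0.5 - 7.0000) / 1.6514 = -0.3028.
Step 5: Two-sided p-value via normal approximation = 2*(1 - Phi(|z|)) = 0.762069.
Step 6: alpha = 0.1. fail to reject H0.

R = 6, z = -0.3028, p = 0.762069, fail to reject H0.


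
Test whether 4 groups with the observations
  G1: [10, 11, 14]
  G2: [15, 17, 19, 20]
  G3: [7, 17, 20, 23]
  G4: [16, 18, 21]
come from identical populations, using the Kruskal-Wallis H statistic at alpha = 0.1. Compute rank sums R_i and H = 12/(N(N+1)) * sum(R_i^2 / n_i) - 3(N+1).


Step 1: Combine all N = 14 observations and assign midranks.
sorted (value, group, rank): (7,G3,1), (10,G1,2), (11,G1,3), (14,G1,4), (15,G2,5), (16,G4,6), (17,G2,7.5), (17,G3,7.5), (18,G4,9), (19,G2,10), (20,G2,11.5), (20,G3,11.5), (21,G4,13), (23,G3,14)
Step 2: Sum ranks within each group.
R_1 = 9 (n_1 = 3)
R_2 = 34 (n_2 = 4)
R_3 = 34 (n_3 = 4)
R_4 = 28 (n_4 = 3)
Step 3: H = 12/(N(N+1)) * sum(R_i^2/n_i) - 3(N+1)
     = 12/(14*15) * (9^2/3 + 34^2/4 + 34^2/4 + 28^2/3) - 3*15
     = 0.057143 * 866.333 - 45
     = 4.504762.
Step 4: Ties present; correction factor C = 1 - 12/(14^3 - 14) = 0.995604. Corrected H = 4.504762 / 0.995604 = 4.524650.
Step 5: Under H0, H ~ chi^2(3); p-value = 0.210102.
Step 6: alpha = 0.1. fail to reject H0.

H = 4.5247, df = 3, p = 0.210102, fail to reject H0.


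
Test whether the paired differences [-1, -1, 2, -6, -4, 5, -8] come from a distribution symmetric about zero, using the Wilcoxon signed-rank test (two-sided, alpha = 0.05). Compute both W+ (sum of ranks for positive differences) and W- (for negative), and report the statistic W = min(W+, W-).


Step 1: Drop any zero differences (none here) and take |d_i|.
|d| = [1, 1, 2, 6, 4, 5, 8]
Step 2: Midrank |d_i| (ties get averaged ranks).
ranks: |1|->1.5, |1|->1.5, |2|->3, |6|->6, |4|->4, |5|->5, |8|->7
Step 3: Attach original signs; sum ranks with positive sign and with negative sign.
W+ = 3 + 5 = 8
W- = 1.5 + 1.5 + 6 + 4 + 7 = 20
(Check: W+ + W- = 28 should equal n(n+1)/2 = 28.)
Step 4: Test statistic W = min(W+, W-) = 8.
Step 5: Ties in |d|, so use the tie-corrected normal approximation.
        E[W] = n(n+1)/4 = 7*8/4 = 14.
        Tie groups: |d|=1 (t=2); sum(t^3 - t) = 6.
        Var[W] = n(n+1)(2n+1)/24 - sum(t^3-t)/48 = 840/24 - 6/48 = 34.875.
        z = (W - E[W]) / sqrt(Var[W]) = (8 - 14) / 5.9055 = -1.0160.
        Two-sided p = 2*Phi(z) = 0.309629.
Step 6: alpha = 0.05. fail to reject H0.

W+ = 8, W- = 20, W = min = 8, p = 0.309629, fail to reject H0.


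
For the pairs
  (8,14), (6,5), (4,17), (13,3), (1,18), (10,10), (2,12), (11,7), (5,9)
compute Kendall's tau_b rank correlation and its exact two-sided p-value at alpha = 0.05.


Step 1: Enumerate the 36 unordered pairs (i,j) with i<j and classify each by sign(x_j-x_i) * sign(y_j-y_i).
  (1,2):dx=-2,dy=-9->C; (1,3):dx=-4,dy=+3->D; (1,4):dx=+5,dy=-11->D; (1,5):dx=-7,dy=+4->D
  (1,6):dx=+2,dy=-4->D; (1,7):dx=-6,dy=-2->C; (1,8):dx=+3,dy=-7->D; (1,9):dx=-3,dy=-5->C
  (2,3):dx=-2,dy=+12->D; (2,4):dx=+7,dy=-2->D; (2,5):dx=-5,dy=+13->D; (2,6):dx=+4,dy=+5->C
  (2,7):dx=-4,dy=+7->D; (2,8):dx=+5,dy=+2->C; (2,9):dx=-1,dy=+4->D; (3,4):dx=+9,dy=-14->D
  (3,5):dx=-3,dy=+1->D; (3,6):dx=+6,dy=-7->D; (3,7):dx=-2,dy=-5->C; (3,8):dx=+7,dy=-10->D
  (3,9):dx=+1,dy=-8->D; (4,5):dx=-12,dy=+15->D; (4,6):dx=-3,dy=+7->D; (4,7):dx=-11,dy=+9->D
  (4,8):dx=-2,dy=+4->D; (4,9):dx=-8,dy=+6->D; (5,6):dx=+9,dy=-8->D; (5,7):dx=+1,dy=-6->D
  (5,8):dx=+10,dy=-11->D; (5,9):dx=+4,dy=-9->D; (6,7):dx=-8,dy=+2->D; (6,8):dx=+1,dy=-3->D
  (6,9):dx=-5,dy=-1->C; (7,8):dx=+9,dy=-5->D; (7,9):dx=+3,dy=-3->D; (8,9):dx=-6,dy=+2->D
Step 2: C = 7, D = 29, total pairs = 36.
Step 3: tau = (C - D)/(n(n-1)/2) = (7 - 29)/36 = -0.611111.
Step 4: Exact two-sided p-value (enumerate n! = 362880 permutations of y under H0): p = 0.024741.
Step 5: alpha = 0.05. reject H0.

tau_b = -0.6111 (C=7, D=29), p = 0.024741, reject H0.


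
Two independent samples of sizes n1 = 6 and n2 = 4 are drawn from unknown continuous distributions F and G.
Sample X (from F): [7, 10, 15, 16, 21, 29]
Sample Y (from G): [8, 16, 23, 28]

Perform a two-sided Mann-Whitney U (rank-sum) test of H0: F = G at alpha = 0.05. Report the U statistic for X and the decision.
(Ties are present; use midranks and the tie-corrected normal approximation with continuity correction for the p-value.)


Step 1: Combine and sort all 10 observations; assign midranks.
sorted (value, group): (7,X), (8,Y), (10,X), (15,X), (16,X), (16,Y), (21,X), (23,Y), (28,Y), (29,X)
ranks: 7->1, 8->2, 10->3, 15->4, 16->5.5, 16->5.5, 21->7, 23->8, 28->9, 29->10
Step 2: Rank sum for X: R1 = 1 + 3 + 4 + 5.5 + 7 + 10 = 30.5.
Step 3: U_X = R1 - n1(n1+1)/2 = 30.5 - 6*7/2 = 30.5 - 21 = 9.5.
       U_Y = n1*n2 - U_X = 24 - 9.5 = 14.5.
Step 4: Ties are present, so use the tie-corrected normal approximation (with continuity correction) for the p-value.
Step 5: p-value = 0.668870; compare to alpha = 0.05. fail to reject H0.

U_X = 9.5, p = 0.668870, fail to reject H0 at alpha = 0.05.


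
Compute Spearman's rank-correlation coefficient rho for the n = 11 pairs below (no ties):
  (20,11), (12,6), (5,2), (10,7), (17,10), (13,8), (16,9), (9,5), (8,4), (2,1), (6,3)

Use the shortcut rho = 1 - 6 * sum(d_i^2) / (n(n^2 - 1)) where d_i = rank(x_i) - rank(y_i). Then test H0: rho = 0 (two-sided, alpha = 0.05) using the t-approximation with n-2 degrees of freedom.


Step 1: Rank x and y separately (midranks; no ties here).
rank(x): 20->11, 12->7, 5->2, 10->6, 17->10, 13->8, 16->9, 9->5, 8->4, 2->1, 6->3
rank(y): 11->11, 6->6, 2->2, 7->7, 10->10, 8->8, 9->9, 5->5, 4->4, 1->1, 3->3
Step 2: d_i = R_x(i) - R_y(i); compute d_i^2.
  (11-11)^2=0, (7-6)^2=1, (2-2)^2=0, (6-7)^2=1, (10-10)^2=0, (8-8)^2=0, (9-9)^2=0, (5-5)^2=0, (4-4)^2=0, (1-1)^2=0, (3-3)^2=0
sum(d^2) = 2.
Step 3: rho = 1 - 6*2 / (11*(11^2 - 1)) = 1 - 12/1320 = 0.990909.
Step 4: Under H0, t = rho * sqrt((n-2)/(1-rho^2)) = 22.0966 ~ t(9).
Step 5: Two-sided p-value from the t-distribution with 9 df = 0.000000.
Step 6: alpha = 0.05. reject H0.

rho = 0.9909, p = 0.000000, reject H0 at alpha = 0.05.


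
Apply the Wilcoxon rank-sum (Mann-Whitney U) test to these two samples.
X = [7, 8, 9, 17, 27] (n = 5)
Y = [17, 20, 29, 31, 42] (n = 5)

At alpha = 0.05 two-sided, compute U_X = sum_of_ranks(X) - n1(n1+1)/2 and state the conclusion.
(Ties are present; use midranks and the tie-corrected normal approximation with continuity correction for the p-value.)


Step 1: Combine and sort all 10 observations; assign midranks.
sorted (value, group): (7,X), (8,X), (9,X), (17,X), (17,Y), (20,Y), (27,X), (29,Y), (31,Y), (42,Y)
ranks: 7->1, 8->2, 9->3, 17->4.5, 17->4.5, 20->6, 27->7, 29->8, 31->9, 42->10
Step 2: Rank sum for X: R1 = 1 + 2 + 3 + 4.5 + 7 = 17.5.
Step 3: U_X = R1 - n1(n1+1)/2 = 17.5 - 5*6/2 = 17.5 - 15 = 2.5.
       U_Y = n1*n2 - U_X = 25 - 2.5 = 22.5.
Step 4: Ties are present, so use the tie-corrected normal approximation (with continuity correction) for the p-value.
Step 5: p-value = 0.046533; compare to alpha = 0.05. reject H0.

U_X = 2.5, p = 0.046533, reject H0 at alpha = 0.05.


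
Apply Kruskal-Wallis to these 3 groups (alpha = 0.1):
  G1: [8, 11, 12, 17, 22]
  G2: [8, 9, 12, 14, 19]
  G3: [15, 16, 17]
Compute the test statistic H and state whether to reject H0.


Step 1: Combine all N = 13 observations and assign midranks.
sorted (value, group, rank): (8,G1,1.5), (8,G2,1.5), (9,G2,3), (11,G1,4), (12,G1,5.5), (12,G2,5.5), (14,G2,7), (15,G3,8), (16,G3,9), (17,G1,10.5), (17,G3,10.5), (19,G2,12), (22,G1,13)
Step 2: Sum ranks within each group.
R_1 = 34.5 (n_1 = 5)
R_2 = 29 (n_2 = 5)
R_3 = 27.5 (n_3 = 3)
Step 3: H = 12/(N(N+1)) * sum(R_i^2/n_i) - 3(N+1)
     = 12/(13*14) * (34.5^2/5 + 29^2/5 + 27.5^2/3) - 3*14
     = 0.065934 * 658.333 - 42
     = 1.406593.
Step 4: Ties present; correction factor C = 1 - 18/(13^3 - 13) = 0.991758. Corrected H = 1.406593 / 0.991758 = 1.418283.
Step 5: Under H0, H ~ chi^2(2); p-value = 0.492067.
Step 6: alpha = 0.1. fail to reject H0.

H = 1.4183, df = 2, p = 0.492067, fail to reject H0.


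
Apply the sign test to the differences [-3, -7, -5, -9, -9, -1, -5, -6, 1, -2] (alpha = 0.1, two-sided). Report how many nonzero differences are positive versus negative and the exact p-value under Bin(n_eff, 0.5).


Step 1: Discard zero differences. Original n = 10; n_eff = number of nonzero differences = 10.
Nonzero differences (with sign): -3, -7, -5, -9, -9, -1, -5, -6, +1, -2
Step 2: Count signs: positive = 1, negative = 9.
Step 3: Under H0: P(positive) = 0.5, so the number of positives S ~ Bin(10, 0.5).
Step 4: Two-sided exact p-value = sum of Bin(10,0.5) probabilities at or below the observed probability = 0.021484.
Step 5: alpha = 0.1. reject H0.

n_eff = 10, pos = 1, neg = 9, p = 0.021484, reject H0.


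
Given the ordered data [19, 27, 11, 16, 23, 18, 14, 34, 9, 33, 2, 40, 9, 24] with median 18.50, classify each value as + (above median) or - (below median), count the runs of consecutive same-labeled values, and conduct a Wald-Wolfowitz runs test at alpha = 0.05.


Step 1: Compute median = 18.50; label A = above, B = below.
Labels in order: AABBABBABABABA  (n_A = 7, n_B = 7)
Step 2: Count runs R = 11.
Step 3: Under H0 (random ordering), E[R] = 2*n_A*n_B/(n_A+n_B) + 1 = 2*7*7/14 + 1 = 8.0000.
        Var[R] = 2*n_A*n_B*(2*n_A*n_B - n_A - n_B) / ((n_A+n_B)^2 * (n_A+n_B-1)) = 8232/2548 = 3.2308.
        SD[R] = 1.7974.
Step 4: Continuity-corrected z = (R - 0.5 - E[R]) / SD[R] = (11 - 0.5 - 8.0000) / 1.7974 = 1.3909.
Step 5: Two-sided p-value via normal approximation = 2*(1 - Phi(|z|)) = 0.164264.
Step 6: alpha = 0.05. fail to reject H0.

R = 11, z = 1.3909, p = 0.164264, fail to reject H0.


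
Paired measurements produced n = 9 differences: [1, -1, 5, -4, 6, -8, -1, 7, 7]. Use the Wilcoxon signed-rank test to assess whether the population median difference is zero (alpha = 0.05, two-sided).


Step 1: Drop any zero differences (none here) and take |d_i|.
|d| = [1, 1, 5, 4, 6, 8, 1, 7, 7]
Step 2: Midrank |d_i| (ties get averaged ranks).
ranks: |1|->2, |1|->2, |5|->5, |4|->4, |6|->6, |8|->9, |1|->2, |7|->7.5, |7|->7.5
Step 3: Attach original signs; sum ranks with positive sign and with negative sign.
W+ = 2 + 5 + 6 + 7.5 + 7.5 = 28
W- = 2 + 4 + 9 + 2 = 17
(Check: W+ + W- = 45 should equal n(n+1)/2 = 45.)
Step 4: Test statistic W = min(W+, W-) = 17.
Step 5: Ties in |d|, so use the tie-corrected normal approximation.
        E[W] = n(n+1)/4 = 9*10/4 = 22.5.
        Tie groups: |d|=1 (t=3), |d|=7 (t=2); sum(t^3 - t) = 30.
        Var[W] = n(n+1)(2n+1)/24 - sum(t^3-t)/48 = 1710/24 - 30/48 = 70.625.
        z = (W - E[W]) / sqrt(Var[W]) = (17 - 22.5) / 8.4039 = -0.6545.
        Two-sided p = 2*Phi(z) = 0.512815.
Step 6: alpha = 0.05. fail to reject H0.

W+ = 28, W- = 17, W = min = 17, p = 0.512815, fail to reject H0.


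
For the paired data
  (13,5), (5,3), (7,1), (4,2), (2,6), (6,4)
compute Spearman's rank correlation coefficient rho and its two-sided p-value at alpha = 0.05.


Step 1: Rank x and y separately (midranks; no ties here).
rank(x): 13->6, 5->3, 7->5, 4->2, 2->1, 6->4
rank(y): 5->5, 3->3, 1->1, 2->2, 6->6, 4->4
Step 2: d_i = R_x(i) - R_y(i); compute d_i^2.
  (6-5)^2=1, (3-3)^2=0, (5-1)^2=16, (2-2)^2=0, (1-6)^2=25, (4-4)^2=0
sum(d^2) = 42.
Step 3: rho = 1 - 6*42 / (6*(6^2 - 1)) = 1 - 252/210 = -0.200000.
Step 4: Under H0, t = rho * sqrt((n-2)/(1-rho^2)) = -0.4082 ~ t(4).
Step 5: Two-sided p-value from the t-distribution with 4 df = 0.704000.
Step 6: alpha = 0.05. fail to reject H0.

rho = -0.2000, p = 0.704000, fail to reject H0 at alpha = 0.05.


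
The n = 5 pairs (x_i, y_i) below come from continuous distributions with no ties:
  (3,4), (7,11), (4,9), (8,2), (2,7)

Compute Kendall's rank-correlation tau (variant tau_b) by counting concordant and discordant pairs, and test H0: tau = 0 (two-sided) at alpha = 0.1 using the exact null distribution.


Step 1: Enumerate the 10 unordered pairs (i,j) with i<j and classify each by sign(x_j-x_i) * sign(y_j-y_i).
  (1,2):dx=+4,dy=+7->C; (1,3):dx=+1,dy=+5->C; (1,4):dx=+5,dy=-2->D; (1,5):dx=-1,dy=+3->D
  (2,3):dx=-3,dy=-2->C; (2,4):dx=+1,dy=-9->D; (2,5):dx=-5,dy=-4->C; (3,4):dx=+4,dy=-7->D
  (3,5):dx=-2,dy=-2->C; (4,5):dx=-6,dy=+5->D
Step 2: C = 5, D = 5, total pairs = 10.
Step 3: tau = (C - D)/(n(n-1)/2) = (5 - 5)/10 = 0.000000.
Step 4: Exact two-sided p-value (enumerate n! = 120 permutations of y under H0): p = 1.000000.
Step 5: alpha = 0.1. fail to reject H0.

tau_b = 0.0000 (C=5, D=5), p = 1.000000, fail to reject H0.


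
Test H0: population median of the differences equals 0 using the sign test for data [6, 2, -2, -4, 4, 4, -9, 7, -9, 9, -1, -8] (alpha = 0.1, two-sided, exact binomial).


Step 1: Discard zero differences. Original n = 12; n_eff = number of nonzero differences = 12.
Nonzero differences (with sign): +6, +2, -2, -4, +4, +4, -9, +7, -9, +9, -1, -8
Step 2: Count signs: positive = 6, negative = 6.
Step 3: Under H0: P(positive) = 0.5, so the number of positives S ~ Bin(12, 0.5).
Step 4: Two-sided exact p-value = sum of Bin(12,0.5) probabilities at or below the observed probability = 1.000000.
Step 5: alpha = 0.1. fail to reject H0.

n_eff = 12, pos = 6, neg = 6, p = 1.000000, fail to reject H0.


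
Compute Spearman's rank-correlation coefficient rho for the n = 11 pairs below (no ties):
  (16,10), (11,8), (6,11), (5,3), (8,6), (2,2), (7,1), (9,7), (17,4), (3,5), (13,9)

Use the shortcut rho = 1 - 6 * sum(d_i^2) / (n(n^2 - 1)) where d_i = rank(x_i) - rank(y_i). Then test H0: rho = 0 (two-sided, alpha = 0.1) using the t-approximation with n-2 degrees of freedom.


Step 1: Rank x and y separately (midranks; no ties here).
rank(x): 16->10, 11->8, 6->4, 5->3, 8->6, 2->1, 7->5, 9->7, 17->11, 3->2, 13->9
rank(y): 10->10, 8->8, 11->11, 3->3, 6->6, 2->2, 1->1, 7->7, 4->4, 5->5, 9->9
Step 2: d_i = R_x(i) - R_y(i); compute d_i^2.
  (10-10)^2=0, (8-8)^2=0, (4-11)^2=49, (3-3)^2=0, (6-6)^2=0, (1-2)^2=1, (5-1)^2=16, (7-7)^2=0, (11-4)^2=49, (2-5)^2=9, (9-9)^2=0
sum(d^2) = 124.
Step 3: rho = 1 - 6*124 / (11*(11^2 - 1)) = 1 - 744/1320 = 0.436364.
Step 4: Under H0, t = rho * sqrt((n-2)/(1-rho^2)) = 1.4549 ~ t(9).
Step 5: Two-sided p-value from the t-distribution with 9 df = 0.179665.
Step 6: alpha = 0.1. fail to reject H0.

rho = 0.4364, p = 0.179665, fail to reject H0 at alpha = 0.1.


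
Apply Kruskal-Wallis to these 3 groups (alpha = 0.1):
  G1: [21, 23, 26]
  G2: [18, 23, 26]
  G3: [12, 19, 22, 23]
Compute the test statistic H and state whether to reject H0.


Step 1: Combine all N = 10 observations and assign midranks.
sorted (value, group, rank): (12,G3,1), (18,G2,2), (19,G3,3), (21,G1,4), (22,G3,5), (23,G1,7), (23,G2,7), (23,G3,7), (26,G1,9.5), (26,G2,9.5)
Step 2: Sum ranks within each group.
R_1 = 20.5 (n_1 = 3)
R_2 = 18.5 (n_2 = 3)
R_3 = 16 (n_3 = 4)
Step 3: H = 12/(N(N+1)) * sum(R_i^2/n_i) - 3(N+1)
     = 12/(10*11) * (20.5^2/3 + 18.5^2/3 + 16^2/4) - 3*11
     = 0.109091 * 318.167 - 33
     = 1.709091.
Step 4: Ties present; correction factor C = 1 - 30/(10^3 - 10) = 0.969697. Corrected H = 1.709091 / 0.969697 = 1.762500.
Step 5: Under H0, H ~ chi^2(2); p-value = 0.414265.
Step 6: alpha = 0.1. fail to reject H0.

H = 1.7625, df = 2, p = 0.414265, fail to reject H0.


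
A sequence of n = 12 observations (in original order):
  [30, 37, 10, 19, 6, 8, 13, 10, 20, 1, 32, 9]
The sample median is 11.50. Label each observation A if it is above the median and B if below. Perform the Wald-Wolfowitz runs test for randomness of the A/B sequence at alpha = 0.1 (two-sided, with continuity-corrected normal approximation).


Step 1: Compute median = 11.50; label A = above, B = below.
Labels in order: AABABBABABAB  (n_A = 6, n_B = 6)
Step 2: Count runs R = 10.
Step 3: Under H0 (random ordering), E[R] = 2*n_A*n_B/(n_A+n_B) + 1 = 2*6*6/12 + 1 = 7.0000.
        Var[R] = 2*n_A*n_B*(2*n_A*n_B - n_A - n_B) / ((n_A+n_B)^2 * (n_A+n_B-1)) = 4320/1584 = 2.7273.
        SD[R] = 1.6514.
Step 4: Continuity-corrected z = (R - 0.5 - E[R]) / SD[R] = (10 - 0.5 - 7.0000) / 1.6514 = 1.5138.
Step 5: Two-sided p-value via normal approximation = 2*(1 - Phi(|z|)) = 0.130070.
Step 6: alpha = 0.1. fail to reject H0.

R = 10, z = 1.5138, p = 0.130070, fail to reject H0.


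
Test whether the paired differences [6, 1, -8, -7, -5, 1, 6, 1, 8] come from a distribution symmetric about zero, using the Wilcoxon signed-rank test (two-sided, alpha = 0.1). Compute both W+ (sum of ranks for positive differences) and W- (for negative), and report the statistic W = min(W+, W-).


Step 1: Drop any zero differences (none here) and take |d_i|.
|d| = [6, 1, 8, 7, 5, 1, 6, 1, 8]
Step 2: Midrank |d_i| (ties get averaged ranks).
ranks: |6|->5.5, |1|->2, |8|->8.5, |7|->7, |5|->4, |1|->2, |6|->5.5, |1|->2, |8|->8.5
Step 3: Attach original signs; sum ranks with positive sign and with negative sign.
W+ = 5.5 + 2 + 2 + 5.5 + 2 + 8.5 = 25.5
W- = 8.5 + 7 + 4 = 19.5
(Check: W+ + W- = 45 should equal n(n+1)/2 = 45.)
Step 4: Test statistic W = min(W+, W-) = 19.5.
Step 5: Ties in |d|, so use the tie-corrected normal approximation.
        E[W] = n(n+1)/4 = 9*10/4 = 22.5.
        Tie groups: |d|=1 (t=3), |d|=6 (t=2), |d|=8 (t=2); sum(t^3 - t) = 36.
        Var[W] = n(n+1)(2n+1)/24 - sum(t^3-t)/48 = 1710/24 - 36/48 = 70.5.
        z = (W - E[W]) / sqrt(Var[W]) = (19.5 - 22.5) / 8.3964 = -0.3573.
        Two-sided p = 2*Phi(z) = 0.720871.
Step 6: alpha = 0.1. fail to reject H0.

W+ = 25.5, W- = 19.5, W = min = 19.5, p = 0.720871, fail to reject H0.


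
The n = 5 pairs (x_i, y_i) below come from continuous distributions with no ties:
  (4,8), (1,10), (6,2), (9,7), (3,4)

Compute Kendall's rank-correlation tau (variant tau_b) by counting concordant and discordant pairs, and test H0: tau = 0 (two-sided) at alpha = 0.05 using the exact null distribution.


Step 1: Enumerate the 10 unordered pairs (i,j) with i<j and classify each by sign(x_j-x_i) * sign(y_j-y_i).
  (1,2):dx=-3,dy=+2->D; (1,3):dx=+2,dy=-6->D; (1,4):dx=+5,dy=-1->D; (1,5):dx=-1,dy=-4->C
  (2,3):dx=+5,dy=-8->D; (2,4):dx=+8,dy=-3->D; (2,5):dx=+2,dy=-6->D; (3,4):dx=+3,dy=+5->C
  (3,5):dx=-3,dy=+2->D; (4,5):dx=-6,dy=-3->C
Step 2: C = 3, D = 7, total pairs = 10.
Step 3: tau = (C - D)/(n(n-1)/2) = (3 - 7)/10 = -0.400000.
Step 4: Exact two-sided p-value (enumerate n! = 120 permutations of y under H0): p = 0.483333.
Step 5: alpha = 0.05. fail to reject H0.

tau_b = -0.4000 (C=3, D=7), p = 0.483333, fail to reject H0.


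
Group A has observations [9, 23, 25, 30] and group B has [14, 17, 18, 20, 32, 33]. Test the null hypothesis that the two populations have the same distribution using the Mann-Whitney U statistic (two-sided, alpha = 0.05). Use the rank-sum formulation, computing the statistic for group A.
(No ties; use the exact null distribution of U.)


Step 1: Combine and sort all 10 observations; assign midranks.
sorted (value, group): (9,X), (14,Y), (17,Y), (18,Y), (20,Y), (23,X), (25,X), (30,X), (32,Y), (33,Y)
ranks: 9->1, 14->2, 17->3, 18->4, 20->5, 23->6, 25->7, 30->8, 32->9, 33->10
Step 2: Rank sum for X: R1 = 1 + 6 + 7 + 8 = 22.
Step 3: U_X = R1 - n1(n1+1)/2 = 22 - 4*5/2 = 22 - 10 = 12.
       U_Y = n1*n2 - U_X = 24 - 12 = 12.
Step 4: No ties, so the exact null distribution of U (based on enumerating the C(10,4) = 210 equally likely rank assignments) gives the two-sided p-value.
Step 5: p-value = 1.000000; compare to alpha = 0.05. fail to reject H0.

U_X = 12, p = 1.000000, fail to reject H0 at alpha = 0.05.


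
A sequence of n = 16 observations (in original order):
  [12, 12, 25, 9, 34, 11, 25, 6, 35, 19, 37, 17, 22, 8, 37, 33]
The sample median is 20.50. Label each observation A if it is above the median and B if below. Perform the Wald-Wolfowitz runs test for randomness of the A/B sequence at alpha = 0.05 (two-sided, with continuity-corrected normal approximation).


Step 1: Compute median = 20.50; label A = above, B = below.
Labels in order: BBABABABABABABAA  (n_A = 8, n_B = 8)
Step 2: Count runs R = 14.
Step 3: Under H0 (random ordering), E[R] = 2*n_A*n_B/(n_A+n_B) + 1 = 2*8*8/16 + 1 = 9.0000.
        Var[R] = 2*n_A*n_B*(2*n_A*n_B - n_A - n_B) / ((n_A+n_B)^2 * (n_A+n_B-1)) = 14336/3840 = 3.7333.
        SD[R] = 1.9322.
Step 4: Continuity-corrected z = (R - 0.5 - E[R]) / SD[R] = (14 - 0.5 - 9.0000) / 1.9322 = 2.3290.
Step 5: Two-sided p-value via normal approximation = 2*(1 - Phi(|z|)) = 0.019861.
Step 6: alpha = 0.05. reject H0.

R = 14, z = 2.3290, p = 0.019861, reject H0.


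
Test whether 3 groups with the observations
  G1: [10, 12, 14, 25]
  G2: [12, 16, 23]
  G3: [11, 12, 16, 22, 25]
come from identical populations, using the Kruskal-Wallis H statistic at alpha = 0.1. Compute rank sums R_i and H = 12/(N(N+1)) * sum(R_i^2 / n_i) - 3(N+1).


Step 1: Combine all N = 12 observations and assign midranks.
sorted (value, group, rank): (10,G1,1), (11,G3,2), (12,G1,4), (12,G2,4), (12,G3,4), (14,G1,6), (16,G2,7.5), (16,G3,7.5), (22,G3,9), (23,G2,10), (25,G1,11.5), (25,G3,11.5)
Step 2: Sum ranks within each group.
R_1 = 22.5 (n_1 = 4)
R_2 = 21.5 (n_2 = 3)
R_3 = 34 (n_3 = 5)
Step 3: H = 12/(N(N+1)) * sum(R_i^2/n_i) - 3(N+1)
     = 12/(12*13) * (22.5^2/4 + 21.5^2/3 + 34^2/5) - 3*13
     = 0.076923 * 511.846 - 39
     = 0.372756.
Step 4: Ties present; correction factor C = 1 - 36/(12^3 - 12) = 0.979021. Corrected H = 0.372756 / 0.979021 = 0.380744.
Step 5: Under H0, H ~ chi^2(2); p-value = 0.826652.
Step 6: alpha = 0.1. fail to reject H0.

H = 0.3807, df = 2, p = 0.826652, fail to reject H0.


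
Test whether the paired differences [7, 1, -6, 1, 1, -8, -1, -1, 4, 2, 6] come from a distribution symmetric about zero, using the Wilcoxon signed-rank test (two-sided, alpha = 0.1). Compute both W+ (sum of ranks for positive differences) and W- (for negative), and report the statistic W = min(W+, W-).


Step 1: Drop any zero differences (none here) and take |d_i|.
|d| = [7, 1, 6, 1, 1, 8, 1, 1, 4, 2, 6]
Step 2: Midrank |d_i| (ties get averaged ranks).
ranks: |7|->10, |1|->3, |6|->8.5, |1|->3, |1|->3, |8|->11, |1|->3, |1|->3, |4|->7, |2|->6, |6|->8.5
Step 3: Attach original signs; sum ranks with positive sign and with negative sign.
W+ = 10 + 3 + 3 + 3 + 7 + 6 + 8.5 = 40.5
W- = 8.5 + 11 + 3 + 3 = 25.5
(Check: W+ + W- = 66 should equal n(n+1)/2 = 66.)
Step 4: Test statistic W = min(W+, W-) = 25.5.
Step 5: Ties in |d|, so use the tie-corrected normal approximation.
        E[W] = n(n+1)/4 = 11*12/4 = 33.
        Tie groups: |d|=1 (t=5), |d|=6 (t=2); sum(t^3 - t) = 126.
        Var[W] = n(n+1)(2n+1)/24 - sum(t^3-t)/48 = 3036/24 - 126/48 = 123.875.
        z = (W - E[W]) / sqrt(Var[W]) = (25.5 - 33) / 11.1299 = -0.6739.
        Two-sided p = 2*Phi(z) = 0.500401.
Step 6: alpha = 0.1. fail to reject H0.

W+ = 40.5, W- = 25.5, W = min = 25.5, p = 0.500401, fail to reject H0.


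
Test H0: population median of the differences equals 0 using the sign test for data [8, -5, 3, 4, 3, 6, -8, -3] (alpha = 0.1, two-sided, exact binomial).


Step 1: Discard zero differences. Original n = 8; n_eff = number of nonzero differences = 8.
Nonzero differences (with sign): +8, -5, +3, +4, +3, +6, -8, -3
Step 2: Count signs: positive = 5, negative = 3.
Step 3: Under H0: P(positive) = 0.5, so the number of positives S ~ Bin(8, 0.5).
Step 4: Two-sided exact p-value = sum of Bin(8,0.5) probabilities at or below the observed probability = 0.726562.
Step 5: alpha = 0.1. fail to reject H0.

n_eff = 8, pos = 5, neg = 3, p = 0.726562, fail to reject H0.


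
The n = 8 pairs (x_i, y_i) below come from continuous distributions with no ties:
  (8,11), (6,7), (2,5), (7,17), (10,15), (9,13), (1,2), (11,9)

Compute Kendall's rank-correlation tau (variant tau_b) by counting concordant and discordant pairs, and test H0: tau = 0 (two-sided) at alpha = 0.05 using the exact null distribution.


Step 1: Enumerate the 28 unordered pairs (i,j) with i<j and classify each by sign(x_j-x_i) * sign(y_j-y_i).
  (1,2):dx=-2,dy=-4->C; (1,3):dx=-6,dy=-6->C; (1,4):dx=-1,dy=+6->D; (1,5):dx=+2,dy=+4->C
  (1,6):dx=+1,dy=+2->C; (1,7):dx=-7,dy=-9->C; (1,8):dx=+3,dy=-2->D; (2,3):dx=-4,dy=-2->C
  (2,4):dx=+1,dy=+10->C; (2,5):dx=+4,dy=+8->C; (2,6):dx=+3,dy=+6->C; (2,7):dx=-5,dy=-5->C
  (2,8):dx=+5,dy=+2->C; (3,4):dx=+5,dy=+12->C; (3,5):dx=+8,dy=+10->C; (3,6):dx=+7,dy=+8->C
  (3,7):dx=-1,dy=-3->C; (3,8):dx=+9,dy=+4->C; (4,5):dx=+3,dy=-2->D; (4,6):dx=+2,dy=-4->D
  (4,7):dx=-6,dy=-15->C; (4,8):dx=+4,dy=-8->D; (5,6):dx=-1,dy=-2->C; (5,7):dx=-9,dy=-13->C
  (5,8):dx=+1,dy=-6->D; (6,7):dx=-8,dy=-11->C; (6,8):dx=+2,dy=-4->D; (7,8):dx=+10,dy=+7->C
Step 2: C = 21, D = 7, total pairs = 28.
Step 3: tau = (C - D)/(n(n-1)/2) = (21 - 7)/28 = 0.500000.
Step 4: Exact two-sided p-value (enumerate n! = 40320 permutations of y under H0): p = 0.108681.
Step 5: alpha = 0.05. fail to reject H0.

tau_b = 0.5000 (C=21, D=7), p = 0.108681, fail to reject H0.


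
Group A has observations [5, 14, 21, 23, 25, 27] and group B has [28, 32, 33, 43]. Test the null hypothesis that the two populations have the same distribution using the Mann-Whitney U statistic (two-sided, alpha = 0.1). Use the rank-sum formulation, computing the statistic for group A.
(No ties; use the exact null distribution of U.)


Step 1: Combine and sort all 10 observations; assign midranks.
sorted (value, group): (5,X), (14,X), (21,X), (23,X), (25,X), (27,X), (28,Y), (32,Y), (33,Y), (43,Y)
ranks: 5->1, 14->2, 21->3, 23->4, 25->5, 27->6, 28->7, 32->8, 33->9, 43->10
Step 2: Rank sum for X: R1 = 1 + 2 + 3 + 4 + 5 + 6 = 21.
Step 3: U_X = R1 - n1(n1+1)/2 = 21 - 6*7/2 = 21 - 21 = 0.
       U_Y = n1*n2 - U_X = 24 - 0 = 24.
Step 4: No ties, so the exact null distribution of U (based on enumerating the C(10,6) = 210 equally likely rank assignments) gives the two-sided p-value.
Step 5: p-value = 0.009524; compare to alpha = 0.1. reject H0.

U_X = 0, p = 0.009524, reject H0 at alpha = 0.1.


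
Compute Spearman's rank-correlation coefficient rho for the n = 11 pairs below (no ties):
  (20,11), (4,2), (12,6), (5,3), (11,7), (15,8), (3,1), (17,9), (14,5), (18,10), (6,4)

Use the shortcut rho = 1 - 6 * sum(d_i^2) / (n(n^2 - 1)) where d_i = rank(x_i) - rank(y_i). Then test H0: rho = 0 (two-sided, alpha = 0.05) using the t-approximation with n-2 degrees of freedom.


Step 1: Rank x and y separately (midranks; no ties here).
rank(x): 20->11, 4->2, 12->6, 5->3, 11->5, 15->8, 3->1, 17->9, 14->7, 18->10, 6->4
rank(y): 11->11, 2->2, 6->6, 3->3, 7->7, 8->8, 1->1, 9->9, 5->5, 10->10, 4->4
Step 2: d_i = R_x(i) - R_y(i); compute d_i^2.
  (11-11)^2=0, (2-2)^2=0, (6-6)^2=0, (3-3)^2=0, (5-7)^2=4, (8-8)^2=0, (1-1)^2=0, (9-9)^2=0, (7-5)^2=4, (10-10)^2=0, (4-4)^2=0
sum(d^2) = 8.
Step 3: rho = 1 - 6*8 / (11*(11^2 - 1)) = 1 - 48/1320 = 0.963636.
Step 4: Under H0, t = rho * sqrt((n-2)/(1-rho^2)) = 10.8186 ~ t(9).
Step 5: Two-sided p-value from the t-distribution with 9 df = 0.000002.
Step 6: alpha = 0.05. reject H0.

rho = 0.9636, p = 0.000002, reject H0 at alpha = 0.05.


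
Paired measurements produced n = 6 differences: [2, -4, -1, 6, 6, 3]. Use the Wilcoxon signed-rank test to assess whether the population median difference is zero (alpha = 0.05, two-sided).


Step 1: Drop any zero differences (none here) and take |d_i|.
|d| = [2, 4, 1, 6, 6, 3]
Step 2: Midrank |d_i| (ties get averaged ranks).
ranks: |2|->2, |4|->4, |1|->1, |6|->5.5, |6|->5.5, |3|->3
Step 3: Attach original signs; sum ranks with positive sign and with negative sign.
W+ = 2 + 5.5 + 5.5 + 3 = 16
W- = 4 + 1 = 5
(Check: W+ + W- = 21 should equal n(n+1)/2 = 21.)
Step 4: Test statistic W = min(W+, W-) = 5.
Step 5: Ties in |d|, so use the tie-corrected normal approximation.
        E[W] = n(n+1)/4 = 6*7/4 = 10.5.
        Tie groups: |d|=6 (t=2); sum(t^3 - t) = 6.
        Var[W] = n(n+1)(2n+1)/24 - sum(t^3-t)/48 = 546/24 - 6/48 = 22.625.
        z = (W - E[W]) / sqrt(Var[W]) = (5 - 10.5) / 4.7566 = -1.1563.
        Two-sided p = 2*Phi(z) = 0.247561.
Step 6: alpha = 0.05. fail to reject H0.

W+ = 16, W- = 5, W = min = 5, p = 0.247561, fail to reject H0.


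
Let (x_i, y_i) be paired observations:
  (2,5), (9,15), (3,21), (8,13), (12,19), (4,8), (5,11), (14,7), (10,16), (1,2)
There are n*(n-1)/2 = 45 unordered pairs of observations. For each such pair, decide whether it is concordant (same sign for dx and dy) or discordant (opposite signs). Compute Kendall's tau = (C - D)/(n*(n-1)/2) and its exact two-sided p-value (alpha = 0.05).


Step 1: Enumerate the 45 unordered pairs (i,j) with i<j and classify each by sign(x_j-x_i) * sign(y_j-y_i).
  (1,2):dx=+7,dy=+10->C; (1,3):dx=+1,dy=+16->C; (1,4):dx=+6,dy=+8->C; (1,5):dx=+10,dy=+14->C
  (1,6):dx=+2,dy=+3->C; (1,7):dx=+3,dy=+6->C; (1,8):dx=+12,dy=+2->C; (1,9):dx=+8,dy=+11->C
  (1,10):dx=-1,dy=-3->C; (2,3):dx=-6,dy=+6->D; (2,4):dx=-1,dy=-2->C; (2,5):dx=+3,dy=+4->C
  (2,6):dx=-5,dy=-7->C; (2,7):dx=-4,dy=-4->C; (2,8):dx=+5,dy=-8->D; (2,9):dx=+1,dy=+1->C
  (2,10):dx=-8,dy=-13->C; (3,4):dx=+5,dy=-8->D; (3,5):dx=+9,dy=-2->D; (3,6):dx=+1,dy=-13->D
  (3,7):dx=+2,dy=-10->D; (3,8):dx=+11,dy=-14->D; (3,9):dx=+7,dy=-5->D; (3,10):dx=-2,dy=-19->C
  (4,5):dx=+4,dy=+6->C; (4,6):dx=-4,dy=-5->C; (4,7):dx=-3,dy=-2->C; (4,8):dx=+6,dy=-6->D
  (4,9):dx=+2,dy=+3->C; (4,10):dx=-7,dy=-11->C; (5,6):dx=-8,dy=-11->C; (5,7):dx=-7,dy=-8->C
  (5,8):dx=+2,dy=-12->D; (5,9):dx=-2,dy=-3->C; (5,10):dx=-11,dy=-17->C; (6,7):dx=+1,dy=+3->C
  (6,8):dx=+10,dy=-1->D; (6,9):dx=+6,dy=+8->C; (6,10):dx=-3,dy=-6->C; (7,8):dx=+9,dy=-4->D
  (7,9):dx=+5,dy=+5->C; (7,10):dx=-4,dy=-9->C; (8,9):dx=-4,dy=+9->D; (8,10):dx=-13,dy=-5->C
  (9,10):dx=-9,dy=-14->C
Step 2: C = 32, D = 13, total pairs = 45.
Step 3: tau = (C - D)/(n(n-1)/2) = (32 - 13)/45 = 0.422222.
Step 4: Exact two-sided p-value (enumerate n! = 3628800 permutations of y under H0): p = 0.108313.
Step 5: alpha = 0.05. fail to reject H0.

tau_b = 0.4222 (C=32, D=13), p = 0.108313, fail to reject H0.


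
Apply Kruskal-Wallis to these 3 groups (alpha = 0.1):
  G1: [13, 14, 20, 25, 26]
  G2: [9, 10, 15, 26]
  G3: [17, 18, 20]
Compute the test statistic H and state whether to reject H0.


Step 1: Combine all N = 12 observations and assign midranks.
sorted (value, group, rank): (9,G2,1), (10,G2,2), (13,G1,3), (14,G1,4), (15,G2,5), (17,G3,6), (18,G3,7), (20,G1,8.5), (20,G3,8.5), (25,G1,10), (26,G1,11.5), (26,G2,11.5)
Step 2: Sum ranks within each group.
R_1 = 37 (n_1 = 5)
R_2 = 19.5 (n_2 = 4)
R_3 = 21.5 (n_3 = 3)
Step 3: H = 12/(N(N+1)) * sum(R_i^2/n_i) - 3(N+1)
     = 12/(12*13) * (37^2/5 + 19.5^2/4 + 21.5^2/3) - 3*13
     = 0.076923 * 522.946 - 39
     = 1.226603.
Step 4: Ties present; correction factor C = 1 - 12/(12^3 - 12) = 0.993007. Corrected H = 1.226603 / 0.993007 = 1.235241.
Step 5: Under H0, H ~ chi^2(2); p-value = 0.539226.
Step 6: alpha = 0.1. fail to reject H0.

H = 1.2352, df = 2, p = 0.539226, fail to reject H0.


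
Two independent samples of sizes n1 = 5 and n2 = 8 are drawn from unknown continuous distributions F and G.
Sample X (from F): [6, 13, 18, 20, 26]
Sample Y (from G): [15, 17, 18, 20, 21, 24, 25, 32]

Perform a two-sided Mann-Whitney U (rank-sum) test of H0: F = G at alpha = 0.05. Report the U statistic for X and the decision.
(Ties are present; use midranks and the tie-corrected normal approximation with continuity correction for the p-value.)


Step 1: Combine and sort all 13 observations; assign midranks.
sorted (value, group): (6,X), (13,X), (15,Y), (17,Y), (18,X), (18,Y), (20,X), (20,Y), (21,Y), (24,Y), (25,Y), (26,X), (32,Y)
ranks: 6->1, 13->2, 15->3, 17->4, 18->5.5, 18->5.5, 20->7.5, 20->7.5, 21->9, 24->10, 25->11, 26->12, 32->13
Step 2: Rank sum for X: R1 = 1 + 2 + 5.5 + 7.5 + 12 = 28.
Step 3: U_X = R1 - n1(n1+1)/2 = 28 - 5*6/2 = 28 - 15 = 13.
       U_Y = n1*n2 - U_X = 40 - 13 = 27.
Step 4: Ties are present, so use the tie-corrected normal approximation (with continuity correction) for the p-value.
Step 5: p-value = 0.340019; compare to alpha = 0.05. fail to reject H0.

U_X = 13, p = 0.340019, fail to reject H0 at alpha = 0.05.


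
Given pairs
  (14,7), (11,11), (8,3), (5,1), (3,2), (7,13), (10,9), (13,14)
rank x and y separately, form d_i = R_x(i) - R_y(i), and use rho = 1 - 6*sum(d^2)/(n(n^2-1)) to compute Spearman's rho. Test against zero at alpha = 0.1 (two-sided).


Step 1: Rank x and y separately (midranks; no ties here).
rank(x): 14->8, 11->6, 8->4, 5->2, 3->1, 7->3, 10->5, 13->7
rank(y): 7->4, 11->6, 3->3, 1->1, 2->2, 13->7, 9->5, 14->8
Step 2: d_i = R_x(i) - R_y(i); compute d_i^2.
  (8-4)^2=16, (6-6)^2=0, (4-3)^2=1, (2-1)^2=1, (1-2)^2=1, (3-7)^2=16, (5-5)^2=0, (7-8)^2=1
sum(d^2) = 36.
Step 3: rho = 1 - 6*36 / (8*(8^2 - 1)) = 1 - 216/504 = 0.571429.
Step 4: Under H0, t = rho * sqrt((n-2)/(1-rho^2)) = 1.7056 ~ t(6).
Step 5: Two-sided p-value from the t-distribution with 6 df = 0.138960.
Step 6: alpha = 0.1. fail to reject H0.

rho = 0.5714, p = 0.138960, fail to reject H0 at alpha = 0.1.


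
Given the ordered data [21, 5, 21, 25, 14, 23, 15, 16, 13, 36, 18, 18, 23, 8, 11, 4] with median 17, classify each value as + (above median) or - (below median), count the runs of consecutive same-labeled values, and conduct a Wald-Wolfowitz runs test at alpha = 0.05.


Step 1: Compute median = 17; label A = above, B = below.
Labels in order: ABAABABBBAAAABBB  (n_A = 8, n_B = 8)
Step 2: Count runs R = 8.
Step 3: Under H0 (random ordering), E[R] = 2*n_A*n_B/(n_A+n_B) + 1 = 2*8*8/16 + 1 = 9.0000.
        Var[R] = 2*n_A*n_B*(2*n_A*n_B - n_A - n_B) / ((n_A+n_B)^2 * (n_A+n_B-1)) = 14336/3840 = 3.7333.
        SD[R] = 1.9322.
Step 4: Continuity-corrected z = (R + 0.5 - E[R]) / SD[R] = (8 + 0.5 - 9.0000) / 1.9322 = -0.2588.
Step 5: Two-sided p-value via normal approximation = 2*(1 - Phi(|z|)) = 0.795809.
Step 6: alpha = 0.05. fail to reject H0.

R = 8, z = -0.2588, p = 0.795809, fail to reject H0.
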